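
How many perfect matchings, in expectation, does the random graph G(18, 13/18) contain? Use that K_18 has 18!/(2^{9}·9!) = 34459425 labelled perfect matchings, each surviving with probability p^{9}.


K_18 has 18!/(2^{9}·9!) = 34459425 labelled perfect matchings.
For each such perfect matching H, let X_H = 1 if all 9 edges of H are present in G. Then P[X_H = 1] = p^{9} = (13/18)^{9} = 10604499373/198359290368.
By linearity of expectation: E[X] = Σ_H E[X_H] = 34459425 · p^{9} = 34459425 · 10604499373/198359290368 = 4511419145758525/2448880128.
Numerically: E[X] ≈ 1.842e+06.

E[X] = 34459425 · (13/18)^{9} = 4511419145758525/2448880128 ≈ 1.842e+06.


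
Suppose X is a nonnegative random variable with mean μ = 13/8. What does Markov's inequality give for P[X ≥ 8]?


μ = E[X] = 13/8, a = 8.
Markov: P[X ≥ 8] ≤ μ/a = (13/8)/8 = 13/64.
Numerically: ≈ 0.203.
(Since a = 8 > μ = 1.625, the bound 13/64 is < 1 and informative.)

P[X ≥ 8] ≤ 13/64 ≈ 0.203.


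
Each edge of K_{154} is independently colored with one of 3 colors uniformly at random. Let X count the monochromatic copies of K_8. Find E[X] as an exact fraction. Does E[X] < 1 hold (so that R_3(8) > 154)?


E[X] = C(154, 8) · 3^{1 − 28} = 6521818990995 · 3^{−27} = 6521818990995/7625597484987.
As a reduced fraction: E[X] = 724646554555/847288609443 ≈ 0.8553.
Is E[X] < 1? YES.
Since E[X] < 1, there exists a 3-coloring of K_{154} with no monochromatic K_8; hence R_3(8) > 154.

E[X] = 724646554555/847288609443 ≈ 0.8553; E[X] < 1, so R_3(8) > 154.


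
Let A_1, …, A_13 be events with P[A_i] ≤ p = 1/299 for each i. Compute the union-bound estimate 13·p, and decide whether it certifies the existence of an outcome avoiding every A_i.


Union bound: P[∪_{i=1}^{13} A_i] ≤ Σ_i P[A_i] ≤ 13·p = 13·(1/299) = 1/23.
Numerically: 1/23 ≈ 0.04348.
Is 1/23 < 1? YES.
Since P[∪ A_i] ≤ 1/23 < 1, the complement has P[∩ A_i^c] ≥ 1 − 1/23 = 22/23 > 0, so some outcome avoids every A_i.

13·p = 1/23 ≈ 0.04348; existence CERTIFIED by the union bound.


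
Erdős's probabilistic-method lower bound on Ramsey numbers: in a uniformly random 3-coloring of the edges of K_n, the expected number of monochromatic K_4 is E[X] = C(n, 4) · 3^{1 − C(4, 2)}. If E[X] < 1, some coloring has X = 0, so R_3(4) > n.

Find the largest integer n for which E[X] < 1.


We need C(n, 4) · 3^{1 − 6} < 1, i.e. C(n, 4) < 3^{6 − 1} = 243.
Check values of n near the boundary:
  n = 6: C(6, 4) = 15; 15 < 243? YES
  n = 7: C(7, 4) = 35; 35 < 243? YES
  n = 8: C(8, 4) = 70; 70 < 243? YES
  n = 9: C(9, 4) = 126; 126 < 243? YES
  n = 10: C(10, 4) = 210; 210 < 243? YES
  n = 11: C(11, 4) = 330; 330 < 243? NO
  n = 12: C(12, 4) = 495; 495 < 243? NO
The largest n with C(n, 4) < 243 is n = 10 (where E[X] = 70/81 ≈ 0.864198). Hence R_3(4) > 10, i.e. R_3(4) ≥ 11.

Largest n = 10; hence R_3(4) > 10.


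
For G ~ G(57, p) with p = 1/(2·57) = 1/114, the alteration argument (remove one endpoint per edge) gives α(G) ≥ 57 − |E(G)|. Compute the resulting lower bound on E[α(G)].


E[|E(G)|] = C(57, 2)·p = 1596 · (1/114) = 14.
E[α(G)] ≥ n − E[|E(G)|] = 57 − 14 = 43.
Numerically: ≈ 43.000000.
(This is only a lower bound; the true E[α(G)] may be larger.)

E[α(G)] ≥ 43 ≈ 43.000000.


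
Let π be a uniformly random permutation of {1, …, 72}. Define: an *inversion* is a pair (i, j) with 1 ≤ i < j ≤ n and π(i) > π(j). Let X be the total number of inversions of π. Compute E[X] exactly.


Write X = Σ X_I over the C(72, 2) = 2556 pairs i < j, with X_I the indicator of one inversion.
There are 2556 indicators.
For each fixed pair i < j, the values π(i) and π(j) are two distinct elements of {1, …, 72} in uniformly random order; by symmetry P[π(i) > π(j)] = 1/2.
By linearity: E[X] = 2556 · (1/2) = C(72, 2) · (1/2) = 2556/2 = 1278 ≈ 1278.000.

E[X] = 1278 = 1278.000.


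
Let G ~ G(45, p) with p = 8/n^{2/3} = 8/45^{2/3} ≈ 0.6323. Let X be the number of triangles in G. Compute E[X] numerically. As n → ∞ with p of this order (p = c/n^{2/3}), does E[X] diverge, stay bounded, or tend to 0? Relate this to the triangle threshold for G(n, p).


Number of potential triangles: C(45, 3) = 14190.
Each occurs with probability p³ ≈ (0.6323)³ ≈ 2.528395e-01.
By linearity: E[X] = C(45, 3)·p³ ≈ 14190 · 2.528395e-01 ≈ 3587.7926.
Since α = 2/3 < 1, p = c/n^{2/3} ≫ 1/n is above the triangle threshold p ~ 1/n. Asymptotically E[X] ~ (c³/6)·n^{3(1−α)} = (8³/6)·n^{1} → ∞; triangles are abundant w.h.p.

E[X] ≈ 3587.7926; in regime p = Θ(1/n^{2/3}) E[X] diverges (above the triangle threshold p ~ 1/n).


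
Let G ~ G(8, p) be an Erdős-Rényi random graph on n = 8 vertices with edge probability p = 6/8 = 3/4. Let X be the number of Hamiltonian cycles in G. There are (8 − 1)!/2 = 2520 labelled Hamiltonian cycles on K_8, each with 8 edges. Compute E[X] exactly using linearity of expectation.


K_8 has (8 − 1)!/2 = 2520 labelled Hamiltonian cycles.
For each such Hamiltonian cycle H, let X_H = 1 if all 8 edges of H are present in G. Then P[X_H = 1] = p^{8} = (3/4)^{8} = 6561/65536.
By linearity of expectation: E[X] = Σ_H E[X_H] = 2520 · p^{8} = 2520 · 6561/65536 = 2066715/8192.
Numerically: E[X] ≈ 252.3.

E[X] = 2520 · (3/4)^{8} = 2066715/8192 ≈ 252.3.


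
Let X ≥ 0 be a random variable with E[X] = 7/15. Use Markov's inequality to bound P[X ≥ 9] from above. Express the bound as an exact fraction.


μ = E[X] = 7/15, a = 9.
Markov: P[X ≥ 9] ≤ μ/a = (7/15)/9 = 7/135.
Numerically: ≈ 0.052.
(Since a = 9 > μ = 0.467, the bound 7/135 is < 1 and informative.)

P[X ≥ 9] ≤ 7/135 ≈ 0.052.


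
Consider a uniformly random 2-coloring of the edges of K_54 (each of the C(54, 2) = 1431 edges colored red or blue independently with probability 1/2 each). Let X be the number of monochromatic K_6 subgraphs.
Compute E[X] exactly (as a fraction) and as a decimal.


Let X = Σ_S X_S over the C(54, 6) = 25827165 subsets S of size 6, where X_S = 1 if the K_6 on S is monochromatic.
For a fixed S, the K_6 on S has C(6, 2) = 15 edges. P[all 15 edges red] = (1/2)^15, and likewise for blue, so P[monochromatic] = 2·(1/2)^15 = 2^{1 − 15} = 1/16384.
By linearity: E[X] = C(54, 6) · 2^{1 − 15} = 25827165 · 1/16384 = 25827165/16384.
Numerically: E[X] ≈ 1576.365051.

E[X] = C(54,6)·2^(1−C(6,2)) = 25827165/16384 ≈ 1576.365051.


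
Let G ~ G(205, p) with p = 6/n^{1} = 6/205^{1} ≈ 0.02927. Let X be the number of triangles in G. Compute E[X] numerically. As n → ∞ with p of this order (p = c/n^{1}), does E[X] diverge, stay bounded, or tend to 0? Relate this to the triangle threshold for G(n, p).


Number of potential triangles: C(205, 3) = 1414910.
Each occurs with probability p³ ≈ (0.02927)³ ≈ 2.507218e-05.
By linearity: E[X] = C(205, 3)·p³ ≈ 1414910 · 2.507218e-05 ≈ 35.4749.
Here α = 1, so p = 6/n is exactly at the triangle threshold p ~ 1/n. Asymptotically E[X] → c³/6 = 6³/6 = 36 ≈ 36.0000, a bounded constant. In this regime the triangle count is asymptotically Poisson(c³/6).

E[X] ≈ 35.4749; in regime p = Θ(1/n^{1}) E[X] stays bounded (at the triangle threshold p ~ 1/n).


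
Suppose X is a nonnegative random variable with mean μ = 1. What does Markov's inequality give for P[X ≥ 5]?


μ = E[X] = 1, a = 5.
Markov: P[X ≥ 5] ≤ μ/a = (1)/5 = 1/5.
Numerically: ≈ 0.20000.
(Since a = 5 > μ = 1.00000, the bound 1/5 is < 1 and informative.)

P[X ≥ 5] ≤ 1/5 ≈ 0.20000.


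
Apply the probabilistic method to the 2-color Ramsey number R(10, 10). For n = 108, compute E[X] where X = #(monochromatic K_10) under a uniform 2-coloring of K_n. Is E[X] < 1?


E[X] = C(108, 10) · 2^{1 − 45} = 38722819230810 · 2^{−44} = 38722819230810/17592186044416.
As a reduced fraction: E[X] = 19361409615405/8796093022208 ≈ 2.20114.
Is E[X] < 1? NO.
Since E[X] ≥ 1, the first-moment bound is inconclusive at n = 108; it does NOT by itself certify R(10, 10) > 108.

E[X] = 19361409615405/8796093022208 ≈ 2.20114; E[X] ≥ 1; first-moment method inconclusive here.


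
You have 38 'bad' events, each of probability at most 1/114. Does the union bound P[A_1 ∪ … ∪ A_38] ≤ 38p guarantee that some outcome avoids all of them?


Union bound: P[∪_{i=1}^{38} A_i] ≤ Σ_i P[A_i] ≤ 38·p = 38·(1/114) = 1/3.
Numerically: 1/3 ≈ 0.333333.
Is 1/3 < 1? YES.
Since P[∪ A_i] ≤ 1/3 < 1, the complement has P[∩ A_i^c] ≥ 1 − 1/3 = 2/3 > 0, so some outcome avoids every A_i.

38·p = 1/3 ≈ 0.333333; existence CERTIFIED by the union bound.


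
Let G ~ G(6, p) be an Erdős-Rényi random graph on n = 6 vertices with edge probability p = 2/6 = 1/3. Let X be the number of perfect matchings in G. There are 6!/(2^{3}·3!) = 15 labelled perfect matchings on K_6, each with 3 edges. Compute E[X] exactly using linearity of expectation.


K_6 has 6!/(2^{3}·3!) = 15 labelled perfect matchings.
For each such perfect matching H, let X_H = 1 if all 3 edges of H are present in G. Then P[X_H = 1] = p^{3} = (1/3)^{3} = 1/27.
By linearity: E[X] = Σ_H E[X_H] = 15 · p^{3} = 15 · 1/27 = 5/9.
Numerically: E[X] ≈ 0.5556.

E[X] = 15 · (1/3)^{3} = 5/9 ≈ 0.5556.


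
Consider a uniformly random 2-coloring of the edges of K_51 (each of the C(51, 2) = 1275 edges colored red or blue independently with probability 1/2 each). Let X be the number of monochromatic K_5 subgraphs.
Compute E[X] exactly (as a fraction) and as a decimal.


Let X = Σ_S X_S over the C(51, 5) = 2349060 subsets S of size 5, where X_S = 1 if the K_5 on S is monochromatic.
For a fixed S, the K_5 on S has C(5, 2) = 10 edges. P[all 10 edges red] = (1/2)^10, and likewise for blue, so P[monochromatic] = 2·(1/2)^10 = 2^{1 − 10} = 1/512.
By linearity of expectation: E[X] = C(51, 5) · 2^{1 − 10} = 2349060 · 1/512 = 587265/128.
Numerically: E[X] ≈ 4588.008.

E[X] = C(51,5)·2^(1−C(5,2)) = 587265/128 ≈ 4588.008.


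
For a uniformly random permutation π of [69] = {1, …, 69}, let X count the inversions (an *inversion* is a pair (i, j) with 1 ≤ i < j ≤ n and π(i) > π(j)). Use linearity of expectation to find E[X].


Write X = Σ X_I over the C(69, 2) = 2346 pairs i < j, with X_I the indicator of one inversion.
There are 2346 indicators.
For each fixed pair i < j, the values π(i) and π(j) are two distinct elements of {1, …, 69} in uniformly random order; by symmetry P[π(i) > π(j)] = 1/2.
By linearity: E[X] = 2346 · (1/2) = C(69, 2) · (1/2) = 2346/2 = 1173 ≈ 1173.000.

E[X] = 1173 = 1173.000.


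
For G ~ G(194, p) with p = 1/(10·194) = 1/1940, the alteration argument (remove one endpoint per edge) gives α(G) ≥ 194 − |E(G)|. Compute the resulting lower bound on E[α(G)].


E[|E(G)|] = C(194, 2)·p = 18721 · (1/1940) = 193/20.
E[α(G)] ≥ n − E[|E(G)|] = 194 − 193/20 = 3687/20.
Numerically: ≈ 184.35000.
(This is only a lower bound; the true E[α(G)] may be larger.)

E[α(G)] ≥ 3687/20 ≈ 184.35000.


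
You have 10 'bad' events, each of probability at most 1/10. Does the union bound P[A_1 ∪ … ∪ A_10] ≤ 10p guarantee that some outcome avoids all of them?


Union bound: P[∪_{i=1}^{10} A_i] ≤ Σ_i P[A_i] ≤ 10·p = 10·(1/10) = 1.
Numerically: 1 ≈ 1.0000.
Is 1 < 1? NO.
Since the bound 1 is ≥ 1, the union bound is uninformative here; it does NOT by itself certify existence.

10·p = 1 ≈ 1.0000; existence NOT certified by the union bound.


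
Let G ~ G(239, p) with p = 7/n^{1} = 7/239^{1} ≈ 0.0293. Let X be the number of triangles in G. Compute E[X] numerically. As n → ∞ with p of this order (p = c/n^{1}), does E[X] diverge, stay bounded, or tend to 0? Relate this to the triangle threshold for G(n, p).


Number of potential triangles: C(239, 3) = 2246839.
Each occurs with probability p³ ≈ (0.0293)³ ≈ 2.51247e-05.
By linearity: E[X] = C(239, 3)·p³ ≈ 2246839 · 2.51247e-05 ≈ 56.451.
Here α = 1, so p = 7/n is exactly at the triangle threshold p ~ 1/n. Asymptotically E[X] → c³/6 = 7³/6 = 343/6 ≈ 57.167, a bounded constant. In this regime the triangle count is asymptotically Poisson(c³/6).

E[X] ≈ 56.451; in regime p = Θ(1/n^{1}) E[X] stays bounded (at the triangle threshold p ~ 1/n).


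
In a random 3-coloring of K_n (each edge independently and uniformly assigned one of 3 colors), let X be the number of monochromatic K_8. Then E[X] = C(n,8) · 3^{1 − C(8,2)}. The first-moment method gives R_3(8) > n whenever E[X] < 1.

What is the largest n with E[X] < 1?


We need C(n, 8) · 3^{1 − 28} < 1, i.e. C(n, 8) < 3^{28 − 1} = 7625597484987.
Check values of n near the boundary:
  n = 155: C(155, 8) = 6876747915675; 6876747915675 < 7625597484987? YES
  n = 156: C(156, 8) = 7248464019225; 7248464019225 < 7625597484987? YES
  n = 157: C(157, 8) = 7637643295425; 7637643295425 < 7625597484987? NO
The largest n with C(n, 8) < 7625597484987 is n = 156 (where E[X] = 805384891025/847288609443 ≈ 0.9505437). Hence R_3(8) > 156, i.e. R_3(8) ≥ 157.

Largest n = 156; hence R_3(8) > 156.


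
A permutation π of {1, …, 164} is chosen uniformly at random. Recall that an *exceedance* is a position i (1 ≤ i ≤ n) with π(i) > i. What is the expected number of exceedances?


Write X = Σ_{i=1}^{164} X_i, where X_i = 1_{π(i) > i}.
For each fixed i, π(i) is uniform over {1, …, 164} (marginal of a uniform permutation), so P[π(i) > i] = (n − i)/n. Summing: Σ_{i=1}^{164} (n − i)/n = (0 + 1 + … + 163)/164 = 164(164 − 1)/(2·164) = (164 − 1)/2.
Hence E[X] = Σ_{i=1}^{164} (164 − i)/164 = 163/2 ≈ 81.500.

E[X] = 163/2 = 81.500.


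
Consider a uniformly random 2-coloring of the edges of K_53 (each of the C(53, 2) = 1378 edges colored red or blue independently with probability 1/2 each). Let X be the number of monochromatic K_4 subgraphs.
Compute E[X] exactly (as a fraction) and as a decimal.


Let X = Σ_S X_S over the C(53, 4) = 292825 subsets S of size 4, where X_S = 1 if the K_4 on S is monochromatic.
For a fixed S, the K_4 on S has C(4, 2) = 6 edges. P[all 6 edges red] = (1/2)^6, and likewise for blue, so P[monochromatic] = 2·(1/2)^6 = 2^{1 − 6} = 1/32.
By linearity of expectation: E[X] = C(53, 4) · 2^{1 − 6} = 292825 · 1/32 = 292825/32.
Numerically: E[X] ≈ 9150.781.

E[X] = C(53,4)·2^(1−C(4,2)) = 292825/32 ≈ 9150.781.


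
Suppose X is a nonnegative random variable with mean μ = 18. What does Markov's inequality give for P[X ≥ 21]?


μ = E[X] = 18, a = 21.
Markov: P[X ≥ 21] ≤ μ/a = (18)/21 = 6/7.
Numerically: ≈ 0.857.
(Since a = 21 > μ = 18.000, the bound 6/7 is < 1 and informative.)

P[X ≥ 21] ≤ 6/7 ≈ 0.857.


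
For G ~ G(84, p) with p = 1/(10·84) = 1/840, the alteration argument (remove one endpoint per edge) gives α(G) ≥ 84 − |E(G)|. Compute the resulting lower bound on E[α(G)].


E[|E(G)|] = C(84, 2)·p = 3486 · (1/840) = 83/20.
E[α(G)] ≥ n − E[|E(G)|] = 84 − 83/20 = 1597/20.
Numerically: ≈ 79.850000.
(This is only a lower bound; the true E[α(G)] may be larger.)

E[α(G)] ≥ 1597/20 ≈ 79.850000.


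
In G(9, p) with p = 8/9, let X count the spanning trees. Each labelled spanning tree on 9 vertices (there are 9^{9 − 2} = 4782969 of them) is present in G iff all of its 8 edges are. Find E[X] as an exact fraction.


K_9 has 9^{9 − 2} = 4782969 labelled spanning trees.
For each such spanning tree H, let X_H = 1 if all 8 edges of H are present in G. Then P[X_H = 1] = p^{8} = (8/9)^{8} = 16777216/43046721.
By linearity of expectation: E[X] = Σ_H E[X_H] = 4782969 · p^{8} = 4782969 · 16777216/43046721 = 16777216/9.
Numerically: E[X] ≈ 1.86414e+06.

E[X] = 4782969 · (8/9)^{8} = 16777216/9 ≈ 1.86414e+06.


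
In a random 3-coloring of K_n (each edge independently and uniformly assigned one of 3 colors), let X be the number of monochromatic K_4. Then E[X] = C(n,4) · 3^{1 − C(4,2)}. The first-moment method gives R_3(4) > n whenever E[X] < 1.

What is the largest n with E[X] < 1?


We need C(n, 4) · 3^{1 − 6} < 1, i.e. C(n, 4) < 3^{6 − 1} = 243.
Check values of n near the boundary:
  n = 6: C(6, 4) = 15; 15 < 243? YES
  n = 7: C(7, 4) = 35; 35 < 243? YES
  n = 8: C(8, 4) = 70; 70 < 243? YES
  n = 9: C(9, 4) = 126; 126 < 243? YES
  n = 10: C(10, 4) = 210; 210 < 243? YES
  n = 11: C(11, 4) = 330; 330 < 243? NO
  n = 12: C(12, 4) = 495; 495 < 243? NO
The largest n with C(n, 4) < 243 is n = 10 (where E[X] = 70/81 ≈ 0.864198). Hence R_3(4) > 10, i.e. R_3(4) ≥ 11.

Largest n = 10; hence R_3(4) > 10.


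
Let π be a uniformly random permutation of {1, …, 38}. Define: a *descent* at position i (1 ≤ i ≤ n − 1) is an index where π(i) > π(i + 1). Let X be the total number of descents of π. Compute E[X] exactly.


Write X = Σ X_I over i = 1, …, 37, with X_I the indicator of one descent.
There are 37 indicators.
For each fixed i, the pair (π(i), π(i+1)) is a uniformly random ordered pair of distinct values from {1, …, 38}; by symmetry P[π(i) > π(i+1)] = 1/2.
By linearity: E[X] = 37 · (1/2) = (38 − 1) · (1/2) = 37/2 ≈ 18.5000.

E[X] = 37/2 = 18.5000.


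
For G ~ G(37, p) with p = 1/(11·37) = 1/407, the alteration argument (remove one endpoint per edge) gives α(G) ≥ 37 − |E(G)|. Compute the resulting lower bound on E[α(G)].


E[|E(G)|] = C(37, 2)·p = 666 · (1/407) = 18/11.
E[α(G)] ≥ n − E[|E(G)|] = 37 − 18/11 = 389/11.
Numerically: ≈ 35.363636.
(This is only a lower bound; the true E[α(G)] may be larger.)

E[α(G)] ≥ 389/11 ≈ 35.363636.


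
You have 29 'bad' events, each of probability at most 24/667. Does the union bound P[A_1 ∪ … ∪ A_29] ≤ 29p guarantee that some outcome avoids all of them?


Union bound: P[∪_{i=1}^{29} A_i] ≤ Σ_i P[A_i] ≤ 29·p = 29·(24/667) = 24/23.
Numerically: 24/23 ≈ 1.0434783.
Is 24/23 < 1? NO.
Since the bound 24/23 is ≥ 1, the union bound is uninformative here; it does NOT by itself certify existence.

29·p = 24/23 ≈ 1.0434783; existence NOT certified by the union bound.


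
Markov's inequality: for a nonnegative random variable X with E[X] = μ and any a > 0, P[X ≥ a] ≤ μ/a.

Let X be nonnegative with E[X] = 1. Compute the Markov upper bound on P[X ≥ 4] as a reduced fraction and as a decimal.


μ = E[X] = 1, a = 4.
Markov: P[X ≥ 4] ≤ μ/a = (1)/4 = 1/4.
Numerically: ≈ 0.250000.
(Since a = 4 > μ = 1.000000, the bound 1/4 is < 1 and informative.)

P[X ≥ 4] ≤ 1/4 ≈ 0.250000.


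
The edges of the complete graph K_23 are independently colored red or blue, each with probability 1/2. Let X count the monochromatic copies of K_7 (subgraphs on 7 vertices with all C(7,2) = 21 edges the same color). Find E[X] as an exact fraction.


Let X = Σ_S X_S over the C(23, 7) = 245157 subsets S of size 7, where X_S = 1 if the K_7 on S is monochromatic.
For a fixed S, the K_7 on S has C(7, 2) = 21 edges. P[all 21 edges red] = (1/2)^21, and likewise for blue, so P[monochromatic] = 2·(1/2)^21 = 2^{1 − 21} = 1/1048576.
By linearity: E[X] = C(23, 7) · 2^{1 − 21} = 245157 · 1/1048576 = 245157/1048576.
Numerically: E[X] ≈ 0.233800.

E[X] = C(23,7)·2^(1−C(7,2)) = 245157/1048576 ≈ 0.233800.


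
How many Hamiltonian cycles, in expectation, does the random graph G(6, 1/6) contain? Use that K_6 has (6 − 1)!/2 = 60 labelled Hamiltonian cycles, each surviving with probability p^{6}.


K_6 has (6 − 1)!/2 = 60 labelled Hamiltonian cycles.
For each such Hamiltonian cycle H, let X_H = 1 if all 6 edges of H are present in G. Then P[X_H = 1] = p^{6} = (1/6)^{6} = 1/46656.
Summing the indicators: E[X] = Σ_H E[X_H] = 60 · p^{6} = 60 · 1/46656 = 5/3888.
Numerically: E[X] ≈ 0.001286.

E[X] = 60 · (1/6)^{6} = 5/3888 ≈ 0.001286.


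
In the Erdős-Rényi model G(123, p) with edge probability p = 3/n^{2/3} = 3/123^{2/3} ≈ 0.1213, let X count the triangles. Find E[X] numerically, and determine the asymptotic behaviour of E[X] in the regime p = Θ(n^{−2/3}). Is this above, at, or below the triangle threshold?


Number of potential triangles: C(123, 3) = 302621.
Each occurs with probability p³ ≈ (0.1213)³ ≈ 1.784652e-03.
By linearity: E[X] = C(123, 3)·p³ ≈ 302621 · 1.784652e-03 ≈ 540.0732.
Since α = 2/3 < 1, p = c/n^{2/3} ≫ 1/n is above the triangle threshold p ~ 1/n. Asymptotically E[X] ~ (c³/6)·n^{3(1−α)} = (3³/6)·n^{1} → ∞; triangles are abundant w.h.p.

E[X] ≈ 540.0732; in regime p = Θ(1/n^{2/3}) E[X] diverges (above the triangle threshold p ~ 1/n).


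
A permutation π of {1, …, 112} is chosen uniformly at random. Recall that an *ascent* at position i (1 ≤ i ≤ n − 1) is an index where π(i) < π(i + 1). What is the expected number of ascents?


Write X = Σ X_I over i = 1, …, 111, with X_I the indicator of one ascent.
There are 111 indicators.
For each fixed i, the pair (π(i), π(i+1)) is a uniformly random ordered pair of distinct values from {1, …, 112}; by symmetry P[π(i) < π(i+1)] = 1/2.
By linearity: E[X] = 111 · (1/2) = (112 − 1) · (1/2) = 111/2 ≈ 55.50000.

E[X] = 111/2 = 55.50000.


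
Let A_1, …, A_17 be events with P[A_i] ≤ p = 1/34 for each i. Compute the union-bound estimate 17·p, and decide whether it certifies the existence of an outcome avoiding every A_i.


Union bound: P[∪_{i=1}^{17} A_i] ≤ Σ_i P[A_i] ≤ 17·p = 17·(1/34) = 1/2.
Numerically: 1/2 ≈ 0.50000.
Is 1/2 < 1? YES.
Since P[∪ A_i] ≤ 1/2 < 1, the complement has P[∩ A_i^c] ≥ 1 − 1/2 = 1/2 > 0, so some outcome avoids every A_i.

17·p = 1/2 ≈ 0.50000; existence CERTIFIED by the union bound.


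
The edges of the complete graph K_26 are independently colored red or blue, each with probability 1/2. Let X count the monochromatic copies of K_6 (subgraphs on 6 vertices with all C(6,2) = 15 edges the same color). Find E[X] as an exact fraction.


Let X = Σ_S X_S over the C(26, 6) = 230230 subsets S of size 6, where X_S = 1 if the K_6 on S is monochromatic.
For a fixed S, the K_6 on S has C(6, 2) = 15 edges. P[all 15 edges red] = (1/2)^15, and likewise for blue, so P[monochromatic] = 2·(1/2)^15 = 2^{1 − 15} = 1/16384.
By linearity of expectation: E[X] = C(26, 6) · 2^{1 − 15} = 230230 · 1/16384 = 115115/8192.
Numerically: E[X] ≈ 14.052.

E[X] = C(26,6)·2^(1−C(6,2)) = 115115/8192 ≈ 14.052.


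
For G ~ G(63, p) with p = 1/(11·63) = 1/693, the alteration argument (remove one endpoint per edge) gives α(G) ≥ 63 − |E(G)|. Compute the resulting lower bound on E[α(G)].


E[|E(G)|] = C(63, 2)·p = 1953 · (1/693) = 31/11.
E[α(G)] ≥ n − E[|E(G)|] = 63 − 31/11 = 662/11.
Numerically: ≈ 60.18182.
(This is only a lower bound; the true E[α(G)] may be larger.)

E[α(G)] ≥ 662/11 ≈ 60.18182.


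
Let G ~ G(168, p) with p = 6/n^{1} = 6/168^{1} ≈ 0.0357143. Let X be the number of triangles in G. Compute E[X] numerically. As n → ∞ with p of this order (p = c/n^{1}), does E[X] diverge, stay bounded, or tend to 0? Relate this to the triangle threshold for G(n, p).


Number of potential triangles: C(168, 3) = 776216.
Each occurs with probability p³ ≈ (0.0357143)³ ≈ 4.55539359e-05.
By linearity: E[X] = C(168, 3)·p³ ≈ 776216 · 4.55539359e-05 ≈ 35.359694.
Here α = 1, so p = 6/n is exactly at the triangle threshold p ~ 1/n. Asymptotically E[X] → c³/6 = 6³/6 = 36 ≈ 36.000000, a bounded constant. In this regime the triangle count is asymptotically Poisson(c³/6).

E[X] ≈ 35.359694; in regime p = Θ(1/n^{1}) E[X] stays bounded (at the triangle threshold p ~ 1/n).


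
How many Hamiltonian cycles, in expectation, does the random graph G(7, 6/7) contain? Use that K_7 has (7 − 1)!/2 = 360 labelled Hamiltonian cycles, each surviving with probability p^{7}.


K_7 has (7 − 1)!/2 = 360 labelled Hamiltonian cycles.
For each such Hamiltonian cycle H, let X_H = 1 if all 7 edges of H are present in G. Then P[X_H = 1] = p^{7} = (6/7)^{7} = 279936/823543.
By linearity of expectation: E[X] = Σ_H E[X_H] = 360 · p^{7} = 360 · 279936/823543 = 100776960/823543.
Numerically: E[X] ≈ 122.

E[X] = 360 · (6/7)^{7} = 100776960/823543 ≈ 122.


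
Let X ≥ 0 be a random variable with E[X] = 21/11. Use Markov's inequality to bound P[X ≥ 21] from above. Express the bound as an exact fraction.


μ = E[X] = 21/11, a = 21.
Markov: P[X ≥ 21] ≤ μ/a = (21/11)/21 = 1/11.
Numerically: ≈ 0.090909.
(Since a = 21 > μ = 1.909091, the bound 1/11 is < 1 and informative.)

P[X ≥ 21] ≤ 1/11 ≈ 0.090909.


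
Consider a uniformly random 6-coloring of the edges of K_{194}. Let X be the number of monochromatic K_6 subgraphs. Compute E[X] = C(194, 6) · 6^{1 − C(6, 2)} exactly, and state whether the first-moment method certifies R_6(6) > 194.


E[X] = C(194, 6) · 6^{1 − 15} = 68482017072 · 6^{−14} = 68482017072/78364164096.
As a reduced fraction: E[X] = 475569563/544195584 ≈ 0.8739.
Is E[X] < 1? YES.
Since E[X] < 1, there exists a 6-coloring of K_{194} with no monochromatic K_6; hence R_6(6) > 194.

E[X] = 475569563/544195584 ≈ 0.8739; E[X] < 1, so R_6(6) > 194.


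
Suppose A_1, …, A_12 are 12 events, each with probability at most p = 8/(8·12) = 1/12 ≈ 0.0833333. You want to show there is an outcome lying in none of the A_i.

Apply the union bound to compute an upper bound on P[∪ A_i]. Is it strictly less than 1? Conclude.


Union bound: P[∪_{i=1}^{12} A_i] ≤ Σ_i P[A_i] ≤ 12·p = 12·(1/12) = 1.
Numerically: 1 ≈ 1.0000000.
Is 1 < 1? NO.
Since the bound 1 is ≥ 1, the union bound is uninformative here; it does NOT by itself certify existence.

12·p = 1 ≈ 1.0000000; existence NOT certified by the union bound.


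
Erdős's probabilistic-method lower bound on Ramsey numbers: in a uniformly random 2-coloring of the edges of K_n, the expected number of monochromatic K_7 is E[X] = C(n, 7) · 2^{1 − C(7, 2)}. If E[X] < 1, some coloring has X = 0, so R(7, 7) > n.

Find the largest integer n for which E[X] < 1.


We need C(n, 7) · 2^{1 − 21} < 1, i.e. C(n, 7) < 2^{21 − 1} = 1048576.
Check values of n near the boundary:
  n = 23: C(23, 7) = 245157; 245157 < 1048576? YES
  n = 24: C(24, 7) = 346104; 346104 < 1048576? YES
  n = 25: C(25, 7) = 480700; 480700 < 1048576? YES
  n = 26: C(26, 7) = 657800; 657800 < 1048576? YES
  n = 27: C(27, 7) = 888030; 888030 < 1048576? YES
  n = 28: C(28, 7) = 1184040; 1184040 < 1048576? NO
The largest n with C(n, 7) < 1048576 is n = 27 (where E[X] = 444015/524288 ≈ 0.846891). Hence R(7, 7) > 27, i.e. R(7, 7) ≥ 28.

Largest n = 27; hence R(7, 7) > 27.


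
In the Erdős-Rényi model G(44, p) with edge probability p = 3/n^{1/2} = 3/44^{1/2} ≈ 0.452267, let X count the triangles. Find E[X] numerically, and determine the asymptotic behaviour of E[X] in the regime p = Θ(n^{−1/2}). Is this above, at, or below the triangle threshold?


Number of potential triangles: C(44, 3) = 13244.
Each occurs with probability p³ ≈ (0.452267)³ ≈ 9.25091625e-02.
By linearity: E[X] = C(44, 3)·p³ ≈ 13244 · 9.25091625e-02 ≈ 1225.191349.
Since α = 1/2 < 1, p = c/n^{1/2} ≫ 1/n is above the triangle threshold p ~ 1/n. Asymptotically E[X] ~ (c³/6)·n^{3(1−α)} = (3³/6)·n^{1.5} → ∞; triangles are abundant w.h.p.

E[X] ≈ 1225.191349; in regime p = Θ(1/n^{1/2}) E[X] diverges (above the triangle threshold p ~ 1/n).


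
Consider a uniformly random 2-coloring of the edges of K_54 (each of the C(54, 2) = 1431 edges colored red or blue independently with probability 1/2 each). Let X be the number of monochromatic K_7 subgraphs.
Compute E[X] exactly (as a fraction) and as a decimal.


Let X = Σ_S X_S over the C(54, 7) = 177100560 subsets S of size 7, where X_S = 1 if the K_7 on S is monochromatic.
For a fixed S, the K_7 on S has C(7, 2) = 21 edges. P[all 21 edges red] = (1/2)^21, and likewise for blue, so P[monochromatic] = 2·(1/2)^21 = 2^{1 − 21} = 1/1048576.
By linearity: E[X] = C(54, 7) · 2^{1 − 21} = 177100560 · 1/1048576 = 11068785/65536.
Numerically: E[X] ≈ 168.89626.

E[X] = C(54,7)·2^(1−C(7,2)) = 11068785/65536 ≈ 168.89626.


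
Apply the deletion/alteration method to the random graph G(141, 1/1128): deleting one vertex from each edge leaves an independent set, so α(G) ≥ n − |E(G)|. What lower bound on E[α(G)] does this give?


E[|E(G)|] = C(141, 2)·p = 9870 · (1/1128) = 35/4.
E[α(G)] ≥ n − E[|E(G)|] = 141 − 35/4 = 529/4.
Numerically: ≈ 132.25000.
(This is only a lower bound; the true E[α(G)] may be larger.)

E[α(G)] ≥ 529/4 ≈ 132.25000.


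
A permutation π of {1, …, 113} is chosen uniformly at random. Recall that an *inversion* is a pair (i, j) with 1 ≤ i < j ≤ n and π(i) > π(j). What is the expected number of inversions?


Write X = Σ X_I over the C(113, 2) = 6328 pairs i < j, with X_I the indicator of one inversion.
There are 6328 indicators.
For each fixed pair i < j, the values π(i) and π(j) are two distinct elements of {1, …, 113} in uniformly random order; by symmetry P[π(i) > π(j)] = 1/2.
By linearity: E[X] = 6328 · (1/2) = C(113, 2) · (1/2) = 6328/2 = 3164 ≈ 3164.000.

E[X] = 3164 = 3164.000.


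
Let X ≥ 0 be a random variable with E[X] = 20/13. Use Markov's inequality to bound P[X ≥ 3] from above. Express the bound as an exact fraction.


μ = E[X] = 20/13, a = 3.
Markov: P[X ≥ 3] ≤ μ/a = (20/13)/3 = 20/39.
Numerically: ≈ 0.512821.
(Since a = 3 > μ = 1.538462, the bound 20/39 is < 1 and informative.)

P[X ≥ 3] ≤ 20/39 ≈ 0.512821.


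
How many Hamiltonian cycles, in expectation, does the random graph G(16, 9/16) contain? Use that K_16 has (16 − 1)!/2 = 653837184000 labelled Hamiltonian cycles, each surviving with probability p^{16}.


K_16 has (16 − 1)!/2 = 653837184000 labelled Hamiltonian cycles.
For each such Hamiltonian cycle H, let X_H = 1 if all 16 edges of H are present in G. Then P[X_H = 1] = p^{16} = (9/16)^{16} = 1853020188851841/18446744073709551616.
By linearity: E[X] = Σ_H E[X_H] = 653837184000 · p^{16} = 653837184000 · 1853020188851841/18446744073709551616 = 1183177248216831945952875/18014398509481984.
Numerically: E[X] ≈ 6.568e+07.

E[X] = 653837184000 · (9/16)^{16} = 1183177248216831945952875/18014398509481984 ≈ 6.568e+07.


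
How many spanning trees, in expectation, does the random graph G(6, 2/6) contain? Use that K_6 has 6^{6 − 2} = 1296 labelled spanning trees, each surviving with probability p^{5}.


K_6 has 6^{6 − 2} = 1296 labelled spanning trees.
For each such spanning tree H, let X_H = 1 if all 5 edges of H are present in G. Then P[X_H = 1] = p^{5} = (1/3)^{5} = 1/243.
Summing the indicators: E[X] = Σ_H E[X_H] = 1296 · p^{5} = 1296 · 1/243 = 16/3.
Numerically: E[X] ≈ 5.333.

E[X] = 1296 · (1/3)^{5} = 16/3 ≈ 5.333.


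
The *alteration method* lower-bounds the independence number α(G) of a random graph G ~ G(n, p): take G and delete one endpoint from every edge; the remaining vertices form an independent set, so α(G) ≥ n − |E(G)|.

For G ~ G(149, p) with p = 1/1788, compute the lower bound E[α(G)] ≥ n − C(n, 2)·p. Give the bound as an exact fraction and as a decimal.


E[|E(G)|] = C(149, 2)·p = 11026 · (1/1788) = 37/6.
E[α(G)] ≥ n − E[|E(G)|] = 149 − 37/6 = 857/6.
Numerically: ≈ 142.833333.
(This is only a lower bound; the true E[α(G)] may be larger.)

E[α(G)] ≥ 857/6 ≈ 142.833333.


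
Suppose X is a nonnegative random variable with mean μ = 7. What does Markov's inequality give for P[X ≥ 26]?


μ = E[X] = 7, a = 26.
Markov: P[X ≥ 26] ≤ μ/a = (7)/26 = 7/26.
Numerically: ≈ 0.269.
(Since a = 26 > μ = 7.000, the bound 7/26 is < 1 and informative.)

P[X ≥ 26] ≤ 7/26 ≈ 0.269.


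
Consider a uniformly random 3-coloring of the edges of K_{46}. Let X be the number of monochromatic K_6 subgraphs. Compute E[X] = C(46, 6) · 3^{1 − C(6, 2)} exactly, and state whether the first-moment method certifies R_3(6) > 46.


E[X] = C(46, 6) · 3^{1 − 15} = 9366819 · 3^{−14} = 9366819/4782969.
As a reduced fraction: E[X] = 3122273/1594323 ≈ 1.958369.
Is E[X] < 1? NO.
Since E[X] ≥ 1, the first-moment bound is inconclusive at n = 46; it does NOT by itself certify R_3(6) > 46.

E[X] = 3122273/1594323 ≈ 1.958369; E[X] ≥ 1; first-moment method inconclusive here.


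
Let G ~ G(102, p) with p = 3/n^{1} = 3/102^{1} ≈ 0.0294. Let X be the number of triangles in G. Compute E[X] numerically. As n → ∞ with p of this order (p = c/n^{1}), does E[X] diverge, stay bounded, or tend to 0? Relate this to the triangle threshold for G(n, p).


Number of potential triangles: C(102, 3) = 171700.
Each occurs with probability p³ ≈ (0.0294)³ ≈ 2.54427e-05.
By linearity: E[X] = C(102, 3)·p³ ≈ 171700 · 2.54427e-05 ≈ 4.369.
Here α = 1, so p = 3/n is exactly at the triangle threshold p ~ 1/n. Asymptotically E[X] → c³/6 = 3³/6 = 9/2 ≈ 4.500, a bounded constant. In this regime the triangle count is asymptotically Poisson(c³/6).

E[X] ≈ 4.369; in regime p = Θ(1/n^{1}) E[X] stays bounded (at the triangle threshold p ~ 1/n).


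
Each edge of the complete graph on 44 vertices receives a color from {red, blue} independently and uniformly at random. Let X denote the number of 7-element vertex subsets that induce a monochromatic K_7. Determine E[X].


Let X = Σ_S X_S over the C(44, 7) = 38320568 subsets S of size 7, where X_S = 1 if the K_7 on S is monochromatic.
For a fixed S, the K_7 on S has C(7, 2) = 21 edges. P[all 21 edges red] = (1/2)^21, and likewise for blue, so P[monochromatic] = 2·(1/2)^21 = 2^{1 − 21} = 1/1048576.
By linearity of expectation: E[X] = C(44, 7) · 2^{1 − 21} = 38320568 · 1/1048576 = 4790071/131072.
Numerically: E[X] ≈ 36.545341.

E[X] = C(44,7)·2^(1−C(7,2)) = 4790071/131072 ≈ 36.545341.


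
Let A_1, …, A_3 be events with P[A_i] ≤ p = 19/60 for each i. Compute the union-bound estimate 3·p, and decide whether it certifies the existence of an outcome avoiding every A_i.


Union bound: P[∪_{i=1}^{3} A_i] ≤ Σ_i P[A_i] ≤ 3·p = 3·(19/60) = 19/20.
Numerically: 19/20 ≈ 0.9500000.
Is 19/20 < 1? YES.
Since P[∪ A_i] ≤ 19/20 < 1, the complement has P[∩ A_i^c] ≥ 1 − 19/20 = 1/20 > 0, so some outcome avoids every A_i.

3·p = 19/20 ≈ 0.9500000; existence CERTIFIED by the union bound.


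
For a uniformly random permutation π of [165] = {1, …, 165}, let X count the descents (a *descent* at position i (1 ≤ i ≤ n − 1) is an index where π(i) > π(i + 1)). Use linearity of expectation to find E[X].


Write X = Σ X_I over i = 1, …, 164, with X_I the indicator of one descent.
There are 164 indicators.
For each fixed i, the pair (π(i), π(i+1)) is a uniformly random ordered pair of distinct values from {1, …, 165}; by symmetry P[π(i) > π(i+1)] = 1/2.
By linearity: E[X] = 164 · (1/2) = (165 − 1) · (1/2) = 82 ≈ 82.000.

E[X] = 82 = 82.000.


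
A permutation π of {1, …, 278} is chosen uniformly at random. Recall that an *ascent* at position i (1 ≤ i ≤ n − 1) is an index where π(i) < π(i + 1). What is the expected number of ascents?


Write X = Σ X_I over i = 1, …, 277, with X_I the indicator of one ascent.
There are 277 indicators.
For each fixed i, the pair (π(i), π(i+1)) is a uniformly random ordered pair of distinct values from {1, …, 278}; by symmetry P[π(i) < π(i+1)] = 1/2.
By linearity: E[X] = 277 · (1/2) = (278 − 1) · (1/2) = 277/2 ≈ 138.50000.

E[X] = 277/2 = 138.50000.


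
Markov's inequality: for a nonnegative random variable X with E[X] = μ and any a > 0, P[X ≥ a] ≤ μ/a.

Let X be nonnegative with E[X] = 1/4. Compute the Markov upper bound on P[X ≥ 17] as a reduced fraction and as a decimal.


μ = E[X] = 1/4, a = 17.
Markov: P[X ≥ 17] ≤ μ/a = (1/4)/17 = 1/68.
Numerically: ≈ 0.015.
(Since a = 17 > μ = 0.250, the bound 1/68 is < 1 and informative.)

P[X ≥ 17] ≤ 1/68 ≈ 0.015.


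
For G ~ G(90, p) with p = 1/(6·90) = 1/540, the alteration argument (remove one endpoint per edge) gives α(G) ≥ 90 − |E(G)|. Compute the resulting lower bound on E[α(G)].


E[|E(G)|] = C(90, 2)·p = 4005 · (1/540) = 89/12.
E[α(G)] ≥ n − E[|E(G)|] = 90 − 89/12 = 991/12.
Numerically: ≈ 82.583333.
(This is only a lower bound; the true E[α(G)] may be larger.)

E[α(G)] ≥ 991/12 ≈ 82.583333.


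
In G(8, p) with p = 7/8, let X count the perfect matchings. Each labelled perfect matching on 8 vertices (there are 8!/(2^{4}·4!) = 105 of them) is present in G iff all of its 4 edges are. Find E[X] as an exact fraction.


K_8 has 8!/(2^{4}·4!) = 105 labelled perfect matchings.
For each such perfect matching H, let X_H = 1 if all 4 edges of H are present in G. Then P[X_H = 1] = p^{4} = (7/8)^{4} = 2401/4096.
Summing the indicators: E[X] = Σ_H E[X_H] = 105 · p^{4} = 105 · 2401/4096 = 252105/4096.
Numerically: E[X] ≈ 61.55.

E[X] = 105 · (7/8)^{4} = 252105/4096 ≈ 61.55.


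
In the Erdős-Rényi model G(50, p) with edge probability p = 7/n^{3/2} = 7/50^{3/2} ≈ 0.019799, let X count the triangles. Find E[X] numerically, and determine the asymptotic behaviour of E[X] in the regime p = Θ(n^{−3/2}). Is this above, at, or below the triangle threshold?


Number of potential triangles: C(50, 3) = 19600.
Each occurs with probability p³ ≈ (0.019799)³ ≈ 7.76120403e-06.
By linearity: E[X] = C(50, 3)·p³ ≈ 19600 · 7.76120403e-06 ≈ 0.152120.
Since α = 3/2 > 1, p = c/n^{3/2} = o(1/n) is below the triangle threshold p ~ 1/n. Asymptotically E[X] ~ (c³/6)·n^{3(1−α)} = (7³/6)·n^{-1.5} → 0, so by Markov's inequality G has no triangles w.h.p.

E[X] ≈ 0.152120; in regime p = Θ(1/n^{3/2}) E[X] tends to 0 (below the triangle threshold p ~ 1/n).


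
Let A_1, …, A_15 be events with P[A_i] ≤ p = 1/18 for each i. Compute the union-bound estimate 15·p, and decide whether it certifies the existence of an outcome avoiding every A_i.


Union bound: P[∪_{i=1}^{15} A_i] ≤ Σ_i P[A_i] ≤ 15·p = 15·(1/18) = 5/6.
Numerically: 5/6 ≈ 0.833333.
Is 5/6 < 1? YES.
Since P[∪ A_i] ≤ 5/6 < 1, the complement has P[∩ A_i^c] ≥ 1 − 5/6 = 1/6 > 0, so some outcome avoids every A_i.

15·p = 5/6 ≈ 0.833333; existence CERTIFIED by the union bound.


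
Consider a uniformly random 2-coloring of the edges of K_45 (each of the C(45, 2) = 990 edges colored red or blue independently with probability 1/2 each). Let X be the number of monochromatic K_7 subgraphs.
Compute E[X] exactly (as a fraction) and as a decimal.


Let X = Σ_S X_S over the C(45, 7) = 45379620 subsets S of size 7, where X_S = 1 if the K_7 on S is monochromatic.
For a fixed S, the K_7 on S has C(7, 2) = 21 edges. P[all 21 edges red] = (1/2)^21, and likewise for blue, so P[monochromatic] = 2·(1/2)^21 = 2^{1 − 21} = 1/1048576.
By linearity: E[X] = C(45, 7) · 2^{1 − 21} = 45379620 · 1/1048576 = 11344905/262144.
Numerically: E[X] ≈ 43.27738.

E[X] = C(45,7)·2^(1−C(7,2)) = 11344905/262144 ≈ 43.27738.


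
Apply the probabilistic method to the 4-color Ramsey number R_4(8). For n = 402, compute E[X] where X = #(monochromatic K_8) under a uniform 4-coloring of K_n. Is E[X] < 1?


E[X] = C(402, 8) · 4^{1 − 28} = 15770615726749950 · 4^{−27} = 15770615726749950/18014398509481984.
As a reduced fraction: E[X] = 7885307863374975/9007199254740992 ≈ 0.875.
Is E[X] < 1? YES.
Since E[X] < 1, there exists a 4-coloring of K_{402} with no monochromatic K_8; hence R_4(8) > 402.

E[X] = 7885307863374975/9007199254740992 ≈ 0.875; E[X] < 1, so R_4(8) > 402.


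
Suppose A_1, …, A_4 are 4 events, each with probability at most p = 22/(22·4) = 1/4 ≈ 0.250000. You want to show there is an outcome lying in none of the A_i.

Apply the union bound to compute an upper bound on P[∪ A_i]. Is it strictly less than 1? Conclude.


Union bound: P[∪_{i=1}^{4} A_i] ≤ Σ_i P[A_i] ≤ 4·p = 4·(1/4) = 1.
Numerically: 1 ≈ 1.000000.
Is 1 < 1? NO.
Since the bound 1 is ≥ 1, the union bound is uninformative here; it does NOT by itself certify existence.

4·p = 1 ≈ 1.000000; existence NOT certified by the union bound.


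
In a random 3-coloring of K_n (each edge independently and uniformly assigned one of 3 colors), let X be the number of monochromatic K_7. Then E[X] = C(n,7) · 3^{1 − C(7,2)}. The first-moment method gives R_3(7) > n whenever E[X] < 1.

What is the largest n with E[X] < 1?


We need C(n, 7) · 3^{1 − 21} < 1, i.e. C(n, 7) < 3^{21 − 1} = 3486784401.
Check values of n near the boundary:
  n = 77: C(77, 7) = 2404808340; 2404808340 < 3486784401? YES
  n = 78: C(78, 7) = 2641902120; 2641902120 < 3486784401? YES
  n = 79: C(79, 7) = 2898753715; 2898753715 < 3486784401? YES
  n = 80: C(80, 7) = 3176716400; 3176716400 < 3486784401? YES
  n = 81: C(81, 7) = 3477216600; 3477216600 < 3486784401? YES
  n = 82: C(82, 7) = 3801756816; 3801756816 < 3486784401? NO
The largest n with C(n, 7) < 3486784401 is n = 81 (where E[X] = 42928600/43046721 ≈ 0.997). Hence R_3(7) > 81, i.e. R_3(7) ≥ 82.

Largest n = 81; hence R_3(7) > 81.
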